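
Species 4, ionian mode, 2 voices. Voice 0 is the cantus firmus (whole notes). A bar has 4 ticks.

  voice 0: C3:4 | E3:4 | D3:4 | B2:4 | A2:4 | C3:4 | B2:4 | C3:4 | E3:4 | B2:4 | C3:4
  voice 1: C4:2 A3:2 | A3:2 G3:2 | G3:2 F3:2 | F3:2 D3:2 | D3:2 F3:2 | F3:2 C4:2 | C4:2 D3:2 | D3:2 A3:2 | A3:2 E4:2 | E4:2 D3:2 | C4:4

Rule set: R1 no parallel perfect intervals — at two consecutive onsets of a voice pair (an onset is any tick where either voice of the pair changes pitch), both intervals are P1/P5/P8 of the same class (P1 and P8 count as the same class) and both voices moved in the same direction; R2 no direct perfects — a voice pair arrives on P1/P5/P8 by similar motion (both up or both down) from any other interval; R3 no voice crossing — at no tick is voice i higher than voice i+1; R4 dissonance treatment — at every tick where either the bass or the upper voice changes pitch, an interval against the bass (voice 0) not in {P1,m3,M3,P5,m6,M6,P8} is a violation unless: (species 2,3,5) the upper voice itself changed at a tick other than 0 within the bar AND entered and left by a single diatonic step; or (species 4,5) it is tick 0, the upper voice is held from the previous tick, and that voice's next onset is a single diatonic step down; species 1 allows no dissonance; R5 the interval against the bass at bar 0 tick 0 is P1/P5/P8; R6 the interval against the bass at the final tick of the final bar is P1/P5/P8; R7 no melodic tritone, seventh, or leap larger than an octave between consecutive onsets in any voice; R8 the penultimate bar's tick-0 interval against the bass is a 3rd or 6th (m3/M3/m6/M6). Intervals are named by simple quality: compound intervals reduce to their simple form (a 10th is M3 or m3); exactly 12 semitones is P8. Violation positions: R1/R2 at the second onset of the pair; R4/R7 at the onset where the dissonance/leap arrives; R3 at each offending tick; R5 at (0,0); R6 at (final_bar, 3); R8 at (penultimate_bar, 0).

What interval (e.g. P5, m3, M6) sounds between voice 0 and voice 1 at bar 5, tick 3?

P8

voice 0=C3 voice 1=C4 -> P8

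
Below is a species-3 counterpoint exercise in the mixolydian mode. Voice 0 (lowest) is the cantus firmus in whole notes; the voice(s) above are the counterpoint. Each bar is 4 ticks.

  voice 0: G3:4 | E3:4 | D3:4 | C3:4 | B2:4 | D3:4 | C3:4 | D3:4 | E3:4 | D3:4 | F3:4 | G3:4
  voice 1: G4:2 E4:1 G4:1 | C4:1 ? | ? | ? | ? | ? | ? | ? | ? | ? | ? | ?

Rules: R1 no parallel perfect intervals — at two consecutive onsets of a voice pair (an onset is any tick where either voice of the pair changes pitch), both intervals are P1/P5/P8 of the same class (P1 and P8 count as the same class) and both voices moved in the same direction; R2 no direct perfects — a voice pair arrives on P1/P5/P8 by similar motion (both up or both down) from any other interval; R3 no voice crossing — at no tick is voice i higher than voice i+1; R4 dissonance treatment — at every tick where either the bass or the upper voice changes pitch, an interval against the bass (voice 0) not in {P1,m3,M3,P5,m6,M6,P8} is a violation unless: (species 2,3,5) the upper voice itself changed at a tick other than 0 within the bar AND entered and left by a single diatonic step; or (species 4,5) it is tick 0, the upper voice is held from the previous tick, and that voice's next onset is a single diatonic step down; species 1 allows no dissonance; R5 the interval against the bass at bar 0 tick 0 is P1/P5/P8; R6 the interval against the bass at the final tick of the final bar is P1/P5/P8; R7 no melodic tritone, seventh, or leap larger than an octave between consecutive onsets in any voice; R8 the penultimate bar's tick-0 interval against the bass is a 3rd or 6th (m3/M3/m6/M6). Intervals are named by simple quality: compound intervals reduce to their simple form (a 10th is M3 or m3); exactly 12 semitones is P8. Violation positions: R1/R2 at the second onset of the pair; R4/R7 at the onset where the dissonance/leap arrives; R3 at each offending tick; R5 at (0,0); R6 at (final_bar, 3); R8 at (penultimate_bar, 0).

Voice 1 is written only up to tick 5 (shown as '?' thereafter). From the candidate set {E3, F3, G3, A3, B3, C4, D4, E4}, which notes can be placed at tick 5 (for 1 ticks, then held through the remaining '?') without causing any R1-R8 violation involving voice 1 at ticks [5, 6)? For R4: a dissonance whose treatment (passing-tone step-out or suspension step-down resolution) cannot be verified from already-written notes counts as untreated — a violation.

{B3, C4, E3, E4, G3}

E3: legal
F3: violates R4
G3: legal
A3: violates R4
B3: legal
C4: legal
D4: violates R4
E4: legal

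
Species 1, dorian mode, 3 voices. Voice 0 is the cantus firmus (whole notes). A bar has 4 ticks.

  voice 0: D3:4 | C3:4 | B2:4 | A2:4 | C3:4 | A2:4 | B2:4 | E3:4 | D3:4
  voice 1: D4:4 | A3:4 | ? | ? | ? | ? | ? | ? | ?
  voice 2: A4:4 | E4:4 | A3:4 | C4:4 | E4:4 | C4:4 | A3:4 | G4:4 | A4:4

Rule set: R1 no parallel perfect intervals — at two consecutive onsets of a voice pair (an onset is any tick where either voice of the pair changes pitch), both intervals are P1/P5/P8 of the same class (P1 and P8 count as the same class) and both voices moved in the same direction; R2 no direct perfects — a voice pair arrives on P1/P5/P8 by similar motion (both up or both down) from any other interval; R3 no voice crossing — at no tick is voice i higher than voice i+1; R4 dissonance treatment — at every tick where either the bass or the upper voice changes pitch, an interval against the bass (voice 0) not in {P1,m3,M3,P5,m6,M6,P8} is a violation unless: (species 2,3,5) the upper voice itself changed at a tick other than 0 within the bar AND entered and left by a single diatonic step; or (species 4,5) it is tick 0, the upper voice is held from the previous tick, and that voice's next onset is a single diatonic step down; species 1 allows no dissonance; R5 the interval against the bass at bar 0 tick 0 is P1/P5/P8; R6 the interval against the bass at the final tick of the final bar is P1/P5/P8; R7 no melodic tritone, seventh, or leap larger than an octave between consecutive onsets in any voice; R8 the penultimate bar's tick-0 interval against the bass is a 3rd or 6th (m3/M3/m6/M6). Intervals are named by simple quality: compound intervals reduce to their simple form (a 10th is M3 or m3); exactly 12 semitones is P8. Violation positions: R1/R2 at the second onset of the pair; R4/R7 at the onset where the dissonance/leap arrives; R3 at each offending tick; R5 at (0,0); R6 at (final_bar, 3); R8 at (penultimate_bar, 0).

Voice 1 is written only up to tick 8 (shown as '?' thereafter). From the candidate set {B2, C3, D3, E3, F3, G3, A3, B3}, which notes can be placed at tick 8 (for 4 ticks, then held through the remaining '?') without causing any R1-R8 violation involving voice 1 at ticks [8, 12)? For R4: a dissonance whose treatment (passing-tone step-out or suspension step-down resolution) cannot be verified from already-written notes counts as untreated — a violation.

B2: violates R2,R7
C3: violates R4
D3: violates R1
E3: violates R4
F3: violates R4
G3: legal
A3: violates R4
B3: violates R3

{G3}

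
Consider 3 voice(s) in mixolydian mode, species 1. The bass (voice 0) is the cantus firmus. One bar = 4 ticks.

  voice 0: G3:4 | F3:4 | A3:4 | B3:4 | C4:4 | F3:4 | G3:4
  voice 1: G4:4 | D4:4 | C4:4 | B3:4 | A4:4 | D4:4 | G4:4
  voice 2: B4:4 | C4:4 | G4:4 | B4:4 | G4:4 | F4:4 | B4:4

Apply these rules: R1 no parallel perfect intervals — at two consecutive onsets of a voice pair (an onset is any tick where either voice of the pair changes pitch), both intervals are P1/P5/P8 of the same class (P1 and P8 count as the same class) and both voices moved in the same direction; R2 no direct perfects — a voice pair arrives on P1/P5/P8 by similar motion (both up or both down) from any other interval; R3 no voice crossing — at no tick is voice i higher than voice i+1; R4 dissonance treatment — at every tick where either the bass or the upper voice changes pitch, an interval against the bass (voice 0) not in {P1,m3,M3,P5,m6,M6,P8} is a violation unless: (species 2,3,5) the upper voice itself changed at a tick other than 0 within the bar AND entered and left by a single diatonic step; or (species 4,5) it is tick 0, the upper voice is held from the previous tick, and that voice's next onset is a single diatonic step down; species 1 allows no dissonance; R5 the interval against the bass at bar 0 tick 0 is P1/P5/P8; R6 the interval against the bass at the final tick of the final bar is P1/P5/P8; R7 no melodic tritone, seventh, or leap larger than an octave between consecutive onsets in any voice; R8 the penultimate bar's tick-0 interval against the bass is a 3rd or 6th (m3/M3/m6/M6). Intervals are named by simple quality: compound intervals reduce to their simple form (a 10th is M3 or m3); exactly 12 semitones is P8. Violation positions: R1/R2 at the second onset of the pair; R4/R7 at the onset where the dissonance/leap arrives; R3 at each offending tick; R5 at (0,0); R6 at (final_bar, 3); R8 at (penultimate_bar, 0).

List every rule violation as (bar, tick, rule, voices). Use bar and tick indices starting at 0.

(0, 0, R5, (0, 2))
(1, 0, R2, (0, 2))
(1, 0, R3, (1, 2))
(1, 0, R7, (2,))
(1, 1, R3, (1, 2))
(1, 2, R3, (1, 2))
(1, 3, R3, (1, 2))
(2, 0, R4, (0, 2))
(3, 0, R2, (0, 2))
(4, 0, R3, (1, 2))
(4, 0, R7, (1,))
(4, 1, R3, (1, 2))
(4, 2, R3, (1, 2))
(4, 3, R3, (1, 2))
(5, 0, R2, (0, 2))
(5, 0, R8, (0, 2))
(6, 0, R2, (0, 1))
(6, 0, R7, (2,))
(6, 3, R6, (0, 2))

bar 0: v0=G3 v1=G4 v2=B4 downbeat M3
bar 1: v0=F3 v1=D4 v2=C4 downbeat P5
bar 2: v0=A3 v1=C4 v2=G4 downbeat m7
bar 3: v0=B3 v1=B3 v2=B4 downbeat P8
bar 4: v0=C4 v1=A4 v2=G4 downbeat P5
bar 5: v0=F3 v1=D4 v2=F4 downbeat P8
bar 6: v0=G3 v1=G4 v2=B4 downbeat M3
  -> R5 @ bar 0 tick 0 v(0, 2): opens on M3
  -> R2 @ bar 1 tick 0 v(0, 2): G3/B4 M3 -> F3/C4 P5 similar
  -> R3 @ bar 1 tick 0 v(1, 2): D4 above C4
  -> R7 @ bar 1 tick 0 v(2,): B4->C4 leap 11st
  -> R3 @ bar 1 tick 1 v(1, 2): D4 above C4
  -> R3 @ bar 1 tick 2 v(1, 2): D4 above C4
  -> R3 @ bar 1 tick 3 v(1, 2): D4 above C4
  -> R4 @ bar 2 tick 0 v(0, 2): A3/G4 m7 untreated
  -> R2 @ bar 3 tick 0 v(0, 2): A3/G4 m7 -> B3/B4 P8 similar
  -> R3 @ bar 4 tick 0 v(1, 2): A4 above G4
  -> R7 @ bar 4 tick 0 v(1,): B3->A4 leap 10st
  -> R3 @ bar 4 tick 1 v(1, 2): A4 above G4
  -> R3 @ bar 4 tick 2 v(1, 2): A4 above G4
  -> R3 @ bar 4 tick 3 v(1, 2): A4 above G4
  -> R2 @ bar 5 tick 0 v(0, 2): C4/G4 P5 -> F3/F4 P8 similar
  -> R8 @ bar 5 tick 0 v(0, 2): penult P8 not 3rd/6th
  -> R2 @ bar 6 tick 0 v(0, 1): F3/D4 M6 -> G3/G4 P8 similar
  -> R7 @ bar 6 tick 0 v(2,): F4->B4 leap 6st
  -> R6 @ bar 6 tick 3 v(0, 2): closes on M3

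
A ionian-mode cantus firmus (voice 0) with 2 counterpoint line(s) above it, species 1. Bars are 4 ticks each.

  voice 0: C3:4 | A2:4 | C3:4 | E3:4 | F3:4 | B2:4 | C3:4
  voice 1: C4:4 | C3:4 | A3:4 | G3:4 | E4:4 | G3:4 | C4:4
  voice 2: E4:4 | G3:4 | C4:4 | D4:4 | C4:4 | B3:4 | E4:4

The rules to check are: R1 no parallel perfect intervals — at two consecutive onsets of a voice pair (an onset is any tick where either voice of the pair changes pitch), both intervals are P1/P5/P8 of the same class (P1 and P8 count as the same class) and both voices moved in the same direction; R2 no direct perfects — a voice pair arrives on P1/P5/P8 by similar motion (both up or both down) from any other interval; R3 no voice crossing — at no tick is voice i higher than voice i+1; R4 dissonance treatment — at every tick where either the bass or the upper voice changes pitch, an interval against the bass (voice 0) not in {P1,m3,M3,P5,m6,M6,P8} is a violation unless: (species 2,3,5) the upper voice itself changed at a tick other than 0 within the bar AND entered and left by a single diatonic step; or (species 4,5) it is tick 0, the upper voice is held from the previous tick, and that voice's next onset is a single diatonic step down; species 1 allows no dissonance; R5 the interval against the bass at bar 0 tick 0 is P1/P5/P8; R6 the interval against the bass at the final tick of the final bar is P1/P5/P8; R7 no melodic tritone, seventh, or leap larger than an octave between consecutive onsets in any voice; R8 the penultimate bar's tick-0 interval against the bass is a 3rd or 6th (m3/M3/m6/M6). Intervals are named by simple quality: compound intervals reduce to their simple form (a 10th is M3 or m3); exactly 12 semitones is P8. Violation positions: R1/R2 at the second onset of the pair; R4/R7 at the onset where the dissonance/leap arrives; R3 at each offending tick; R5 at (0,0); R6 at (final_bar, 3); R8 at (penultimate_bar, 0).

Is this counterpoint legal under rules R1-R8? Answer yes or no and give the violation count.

No (15 violations)

bar 0: v0=C3 v1=C4 v2=E4 (M3)
bar 1: v0=A2 v1=C3 v2=G3 (m7)
bar 2: v0=C3 v1=A3 v2=C4 (P8)
bar 3: v0=E3 v1=G3 v2=D4 (m7)
bar 4: v0=F3 v1=E4 v2=C4 (P5)
bar 5: v0=B2 v1=G3 v2=B3 (P8)
bar 6: v0=C3 v1=C4 v2=E4 (M3)
  R5 @ bar0.0: opens on M3
  R2 @ bar1.0: C4/E4 M3 -> C3/G3 P5 similar
  R4 @ bar1.0: A2/G3 m7 untreated
  R2 @ bar2.0: A2/G3 m7 -> C3/C4 P8 similar
  R4 @ bar3.0: E3/D4 m7 untreated
  R3 @ bar4.0: E4 above C4
  R4 @ bar4.0: F3/E4 M7 untreated
  R3 @ bar4.1: E4 above C4
  R3 @ bar4.2: E4 above C4
  R3 @ bar4.3: E4 above C4
  R2 @ bar5.0: F3/C4 P5 -> B2/B3 P8 similar
  R7 @ bar5.0: F3->B2 leap 6st
  R8 @ bar5.0: penult P8 not 3rd/6th
  R2 @ bar6.0: B2/G3 m6 -> C3/C4 P8 similar
  R6 @ bar6.3: closes on M3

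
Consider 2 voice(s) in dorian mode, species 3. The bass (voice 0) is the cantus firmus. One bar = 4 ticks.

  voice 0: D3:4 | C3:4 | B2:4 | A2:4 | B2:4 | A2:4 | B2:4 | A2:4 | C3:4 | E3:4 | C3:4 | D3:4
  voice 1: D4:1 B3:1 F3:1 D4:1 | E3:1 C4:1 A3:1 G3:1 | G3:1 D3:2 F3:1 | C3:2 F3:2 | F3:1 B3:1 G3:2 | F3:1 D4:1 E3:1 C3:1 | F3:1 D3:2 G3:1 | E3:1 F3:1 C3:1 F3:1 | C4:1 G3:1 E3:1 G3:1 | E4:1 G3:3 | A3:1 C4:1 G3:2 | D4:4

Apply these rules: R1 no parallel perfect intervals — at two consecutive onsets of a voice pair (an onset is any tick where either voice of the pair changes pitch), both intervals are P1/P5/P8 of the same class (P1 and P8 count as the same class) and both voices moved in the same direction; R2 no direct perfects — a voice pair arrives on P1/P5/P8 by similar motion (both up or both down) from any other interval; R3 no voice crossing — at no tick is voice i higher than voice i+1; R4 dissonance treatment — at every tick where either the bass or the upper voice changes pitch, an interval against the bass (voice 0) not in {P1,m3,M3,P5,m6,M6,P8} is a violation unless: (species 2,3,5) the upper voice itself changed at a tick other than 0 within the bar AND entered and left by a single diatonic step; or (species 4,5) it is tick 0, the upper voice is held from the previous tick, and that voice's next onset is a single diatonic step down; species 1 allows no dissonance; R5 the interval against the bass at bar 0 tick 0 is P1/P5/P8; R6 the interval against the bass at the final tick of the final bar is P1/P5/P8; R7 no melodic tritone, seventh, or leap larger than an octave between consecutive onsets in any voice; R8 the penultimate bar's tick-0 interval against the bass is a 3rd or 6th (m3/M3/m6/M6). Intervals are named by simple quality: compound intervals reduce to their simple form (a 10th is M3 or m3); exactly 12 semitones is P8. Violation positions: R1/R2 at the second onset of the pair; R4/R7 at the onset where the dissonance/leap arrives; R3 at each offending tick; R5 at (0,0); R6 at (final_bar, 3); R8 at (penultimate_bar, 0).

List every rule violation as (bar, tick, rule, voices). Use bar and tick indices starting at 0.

bar 0: v0=D3 v1=D4 downbeat P8
bar 1: v0=C3 v1=E3 downbeat M3
bar 2: v0=B2 v1=G3 downbeat m6
bar 3: v0=A2 v1=C3 downbeat m3
bar 4: v0=B2 v1=F3 downbeat TT
bar 5: v0=A2 v1=F3 downbeat m6
bar 6: v0=B2 v1=F3 downbeat TT
bar 7: v0=A2 v1=E3 downbeat P5
bar 8: v0=C3 v1=C4 downbeat P8
bar 9: v0=E3 v1=E4 downbeat P8
bar 10: v0=C3 v1=A3 downbeat M6
bar 11: v0=D3 v1=D4 downbeat P8
  -> R7 @ bar 0 tick 2 v(1,): B3->F3 leap 6st
  -> R7 @ bar 1 tick 0 v(1,): D4->E3 leap 10st
  -> R4 @ bar 2 tick 3 v(0, 1): B2/F3 TT untreated
  -> R4 @ bar 4 tick 0 v(0, 1): B2/F3 TT untreated
  -> R7 @ bar 4 tick 1 v(1,): F3->B3 leap 6st
  -> R4 @ bar 5 tick 1 v(0, 1): A2/D4 P4 untreated
  -> R7 @ bar 5 tick 2 v(1,): D4->E3 leap 10st
  -> R4 @ bar 6 tick 0 v(0, 1): B2/F3 TT untreated
  -> R2 @ bar 7 tick 0 v(0, 1): B2/G3 m6 -> A2/E3 P5 similar
  -> R2 @ bar 8 tick 0 v(0, 1): A2/F3 m6 -> C3/C4 P8 similar
  -> R2 @ bar 9 tick 0 v(0, 1): C3/G3 P5 -> E3/E4 P8 similar
  -> R2 @ bar 11 tick 0 v(0, 1): C3/G3 P5 -> D3/D4 P8 similar

(0, 2, R7, (1,))
(1, 0, R7, (1,))
(2, 3, R4, (0, 1))
(4, 0, R4, (0, 1))
(4, 1, R7, (1,))
(5, 1, R4, (0, 1))
(5, 2, R7, (1,))
(6, 0, R4, (0, 1))
(7, 0, R2, (0, 1))
(8, 0, R2, (0, 1))
(9, 0, R2, (0, 1))
(11, 0, R2, (0, 1))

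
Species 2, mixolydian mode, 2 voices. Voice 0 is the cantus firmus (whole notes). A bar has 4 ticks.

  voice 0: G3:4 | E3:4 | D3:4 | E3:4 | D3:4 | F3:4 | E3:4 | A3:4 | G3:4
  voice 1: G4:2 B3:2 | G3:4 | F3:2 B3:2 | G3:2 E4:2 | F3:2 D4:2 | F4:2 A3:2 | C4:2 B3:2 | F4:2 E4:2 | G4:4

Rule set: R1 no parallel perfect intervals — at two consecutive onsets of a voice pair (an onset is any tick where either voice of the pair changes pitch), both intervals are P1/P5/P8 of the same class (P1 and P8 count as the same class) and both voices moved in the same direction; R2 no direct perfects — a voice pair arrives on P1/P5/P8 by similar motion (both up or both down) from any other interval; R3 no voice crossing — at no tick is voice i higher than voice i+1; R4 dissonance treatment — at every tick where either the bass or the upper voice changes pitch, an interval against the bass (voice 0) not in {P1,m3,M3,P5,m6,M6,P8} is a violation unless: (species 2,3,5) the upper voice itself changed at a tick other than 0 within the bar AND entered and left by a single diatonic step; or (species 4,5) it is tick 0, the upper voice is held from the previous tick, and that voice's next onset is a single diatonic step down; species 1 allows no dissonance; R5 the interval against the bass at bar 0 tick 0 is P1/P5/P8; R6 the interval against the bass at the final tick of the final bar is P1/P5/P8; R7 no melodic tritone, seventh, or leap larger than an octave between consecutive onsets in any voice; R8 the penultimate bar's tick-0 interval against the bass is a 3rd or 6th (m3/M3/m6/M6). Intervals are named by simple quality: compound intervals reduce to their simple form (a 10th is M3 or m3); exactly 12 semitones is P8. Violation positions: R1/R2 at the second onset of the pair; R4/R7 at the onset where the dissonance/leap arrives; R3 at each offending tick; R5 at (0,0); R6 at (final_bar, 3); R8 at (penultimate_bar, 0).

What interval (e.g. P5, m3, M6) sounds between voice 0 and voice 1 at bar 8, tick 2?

voice 0=G3 voice 1=G4 -> P8

P8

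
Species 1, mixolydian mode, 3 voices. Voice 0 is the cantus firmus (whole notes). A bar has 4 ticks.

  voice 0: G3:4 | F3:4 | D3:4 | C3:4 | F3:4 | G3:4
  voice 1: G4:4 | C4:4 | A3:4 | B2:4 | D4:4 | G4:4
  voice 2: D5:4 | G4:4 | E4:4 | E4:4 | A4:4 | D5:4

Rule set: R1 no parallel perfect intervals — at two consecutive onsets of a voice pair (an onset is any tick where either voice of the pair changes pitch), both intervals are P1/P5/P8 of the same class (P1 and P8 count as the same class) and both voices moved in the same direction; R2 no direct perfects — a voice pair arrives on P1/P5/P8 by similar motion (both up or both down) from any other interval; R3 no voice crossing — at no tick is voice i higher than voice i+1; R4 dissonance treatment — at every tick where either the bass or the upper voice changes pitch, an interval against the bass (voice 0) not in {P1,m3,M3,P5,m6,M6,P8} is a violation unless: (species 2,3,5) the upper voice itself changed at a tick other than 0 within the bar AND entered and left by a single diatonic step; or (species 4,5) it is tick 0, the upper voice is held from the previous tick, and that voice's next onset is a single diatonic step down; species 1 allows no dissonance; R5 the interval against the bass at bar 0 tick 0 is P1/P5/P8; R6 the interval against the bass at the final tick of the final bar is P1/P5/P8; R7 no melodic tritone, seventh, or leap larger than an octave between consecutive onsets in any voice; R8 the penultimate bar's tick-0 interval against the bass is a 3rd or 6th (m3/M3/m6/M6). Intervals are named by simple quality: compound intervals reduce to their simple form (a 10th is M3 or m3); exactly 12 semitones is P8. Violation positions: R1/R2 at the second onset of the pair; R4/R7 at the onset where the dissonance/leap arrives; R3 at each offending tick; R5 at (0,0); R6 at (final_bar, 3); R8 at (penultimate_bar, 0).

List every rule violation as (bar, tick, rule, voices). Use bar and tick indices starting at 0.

bar 0: v0=G3 v1=G4 v2=D5 downbeat P5
bar 1: v0=F3 v1=C4 v2=G4 downbeat M2
bar 2: v0=D3 v1=A3 v2=E4 downbeat M2
bar 3: v0=C3 v1=B2 v2=E4 downbeat M3
bar 4: v0=F3 v1=D4 v2=A4 downbeat M3
bar 5: v0=G3 v1=G4 v2=D5 downbeat P5
  -> R1 @ bar 1 tick 0 v(1, 2): G4/D5 P5 -> C4/G4 P5 similar
  -> R2 @ bar 1 tick 0 v(0, 1): G3/G4 P8 -> F3/C4 P5 similar
  -> R4 @ bar 1 tick 0 v(0, 2): F3/G4 M2 untreated
  -> R1 @ bar 2 tick 0 v(0, 1): F3/C4 P5 -> D3/A3 P5 similar
  -> R1 @ bar 2 tick 0 v(1, 2): C4/G4 P5 -> A3/E4 P5 similar
  -> R4 @ bar 2 tick 0 v(0, 2): D3/E4 M2 untreated
  -> R3 @ bar 3 tick 0 v(0, 1): C3 above B2
  -> R4 @ bar 3 tick 0 v(0, 1): C3/B2 m2 untreated
  -> R7 @ bar 3 tick 0 v(1,): A3->B2 leap 10st
  -> R3 @ bar 3 tick 1 v(0, 1): C3 above B2
  -> R3 @ bar 3 tick 2 v(0, 1): C3 above B2
  -> R3 @ bar 3 tick 3 v(0, 1): C3 above B2
  -> R2 @ bar 4 tick 0 v(1, 2): B2/E4 P4 -> D4/A4 P5 similar
  -> R7 @ bar 4 tick 0 v(1,): B2->D4 leap 15st
  -> R1 @ bar 5 tick 0 v(1, 2): D4/A4 P5 -> G4/D5 P5 similar
  -> R2 @ bar 5 tick 0 v(0, 1): F3/D4 M6 -> G3/G4 P8 similar
  -> R2 @ bar 5 tick 0 v(0, 2): F3/A4 M3 -> G3/D5 P5 similar

(1, 0, R1, (1, 2))
(1, 0, R2, (0, 1))
(1, 0, R4, (0, 2))
(2, 0, R1, (0, 1))
(2, 0, R1, (1, 2))
(2, 0, R4, (0, 2))
(3, 0, R3, (0, 1))
(3, 0, R4, (0, 1))
(3, 0, R7, (1,))
(3, 1, R3, (0, 1))
(3, 2, R3, (0, 1))
(3, 3, R3, (0, 1))
(4, 0, R2, (1, 2))
(4, 0, R7, (1,))
(5, 0, R1, (1, 2))
(5, 0, R2, (0, 1))
(5, 0, R2, (0, 2))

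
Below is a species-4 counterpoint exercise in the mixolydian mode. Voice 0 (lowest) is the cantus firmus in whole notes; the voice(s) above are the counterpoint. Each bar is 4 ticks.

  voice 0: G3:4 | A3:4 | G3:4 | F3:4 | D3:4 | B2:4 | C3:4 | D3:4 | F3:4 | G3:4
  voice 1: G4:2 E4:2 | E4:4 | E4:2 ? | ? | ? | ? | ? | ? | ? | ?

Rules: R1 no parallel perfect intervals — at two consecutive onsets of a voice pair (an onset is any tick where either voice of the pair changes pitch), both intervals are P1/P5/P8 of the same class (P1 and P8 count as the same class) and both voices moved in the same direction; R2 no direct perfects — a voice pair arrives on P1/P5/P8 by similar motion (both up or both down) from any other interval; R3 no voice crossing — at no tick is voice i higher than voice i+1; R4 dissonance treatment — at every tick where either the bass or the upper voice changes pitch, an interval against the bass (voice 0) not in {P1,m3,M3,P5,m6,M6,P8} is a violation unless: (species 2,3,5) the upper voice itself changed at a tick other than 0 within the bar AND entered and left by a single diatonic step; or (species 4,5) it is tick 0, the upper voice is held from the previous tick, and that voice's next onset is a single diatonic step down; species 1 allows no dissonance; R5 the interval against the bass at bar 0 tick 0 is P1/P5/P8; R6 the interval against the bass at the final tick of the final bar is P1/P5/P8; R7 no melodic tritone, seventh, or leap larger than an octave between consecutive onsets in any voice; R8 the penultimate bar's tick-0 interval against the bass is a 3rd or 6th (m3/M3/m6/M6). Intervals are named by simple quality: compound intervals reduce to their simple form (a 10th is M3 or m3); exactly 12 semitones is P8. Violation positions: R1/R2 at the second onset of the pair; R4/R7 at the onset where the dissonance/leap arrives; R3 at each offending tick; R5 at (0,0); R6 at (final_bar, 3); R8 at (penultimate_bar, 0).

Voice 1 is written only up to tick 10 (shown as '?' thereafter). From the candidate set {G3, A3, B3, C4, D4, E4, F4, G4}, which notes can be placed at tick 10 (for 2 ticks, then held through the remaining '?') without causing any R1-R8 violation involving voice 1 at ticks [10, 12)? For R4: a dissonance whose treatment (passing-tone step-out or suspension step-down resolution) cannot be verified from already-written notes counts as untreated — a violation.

G3: legal
A3: violates R4
B3: legal
C4: violates R4
D4: legal
E4: legal
F4: violates R4
G4: legal

{B3, D4, E4, G3, G4}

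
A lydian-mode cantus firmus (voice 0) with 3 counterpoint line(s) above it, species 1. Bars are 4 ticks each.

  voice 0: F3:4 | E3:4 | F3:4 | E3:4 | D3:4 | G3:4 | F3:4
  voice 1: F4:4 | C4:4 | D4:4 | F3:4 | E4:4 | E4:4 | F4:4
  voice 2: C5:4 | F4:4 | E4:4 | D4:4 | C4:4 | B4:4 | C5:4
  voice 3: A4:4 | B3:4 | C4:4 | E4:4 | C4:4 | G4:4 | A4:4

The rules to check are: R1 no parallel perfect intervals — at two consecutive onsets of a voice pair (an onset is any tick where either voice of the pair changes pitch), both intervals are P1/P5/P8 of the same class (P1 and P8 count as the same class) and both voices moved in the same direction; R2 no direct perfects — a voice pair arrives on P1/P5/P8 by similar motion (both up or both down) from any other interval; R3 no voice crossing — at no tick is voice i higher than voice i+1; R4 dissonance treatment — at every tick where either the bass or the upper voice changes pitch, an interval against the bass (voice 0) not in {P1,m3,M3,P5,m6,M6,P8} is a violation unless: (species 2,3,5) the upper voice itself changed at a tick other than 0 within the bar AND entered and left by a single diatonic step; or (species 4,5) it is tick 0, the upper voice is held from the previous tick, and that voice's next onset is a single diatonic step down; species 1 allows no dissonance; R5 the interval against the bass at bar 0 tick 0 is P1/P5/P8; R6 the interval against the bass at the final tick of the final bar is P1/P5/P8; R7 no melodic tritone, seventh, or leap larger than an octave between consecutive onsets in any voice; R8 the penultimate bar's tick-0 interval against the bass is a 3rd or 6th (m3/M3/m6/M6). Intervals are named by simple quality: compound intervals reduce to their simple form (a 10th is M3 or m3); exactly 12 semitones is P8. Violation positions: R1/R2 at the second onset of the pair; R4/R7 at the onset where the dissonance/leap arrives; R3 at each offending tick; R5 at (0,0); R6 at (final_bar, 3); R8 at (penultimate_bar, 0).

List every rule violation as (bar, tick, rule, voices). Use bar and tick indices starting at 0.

bar 0: v0=F3 v1=F4 v2=C5 v3=A4 downbeat M3
bar 1: v0=E3 v1=C4 v2=F4 v3=B3 downbeat P5
bar 2: v0=F3 v1=D4 v2=E4 v3=C4 downbeat P5
bar 3: v0=E3 v1=F3 v2=D4 v3=E4 downbeat P8
bar 4: v0=D3 v1=E4 v2=C4 v3=C4 downbeat m7
bar 5: v0=G3 v1=E4 v2=B4 v3=G4 downbeat P8
bar 6: v0=F3 v1=F4 v2=C5 v3=A4 downbeat M3
  -> R3 @ bar 0 tick 0 v(2, 3): C5 above A4
  -> R5 @ bar 0 tick 0 v(0, 3): opens on M3
  -> R3 @ bar 0 tick 1 v(2, 3): C5 above A4
  -> R3 @ bar 0 tick 2 v(2, 3): C5 above A4
  -> R3 @ bar 0 tick 3 v(2, 3): C5 above A4
  -> R2 @ bar 1 tick 0 v(0, 3): F3/A4 M3 -> E3/B3 P5 similar
  -> R3 @ bar 1 tick 0 v(2, 3): F4 above B3
  -> R4 @ bar 1 tick 0 v(0, 2): E3/F4 m2 untreated
  -> R7 @ bar 1 tick 0 v(3,): A4->B3 leap 10st
  -> R3 @ bar 1 tick 1 v(2, 3): F4 above B3
  -> R3 @ bar 1 tick 2 v(2, 3): F4 above B3
  -> R3 @ bar 1 tick 3 v(2, 3): F4 above B3
  -> R1 @ bar 2 tick 0 v(0, 3): E3/B3 P5 -> F3/C4 P5 similar
  -> R3 @ bar 2 tick 0 v(2, 3): E4 above C4
  -> R4 @ bar 2 tick 0 v(0, 2): F3/E4 M7 untreated
  -> R3 @ bar 2 tick 1 v(2, 3): E4 above C4
  -> R3 @ bar 2 tick 2 v(2, 3): E4 above C4
  -> R3 @ bar 2 tick 3 v(2, 3): E4 above C4
  -> R4 @ bar 3 tick 0 v(0, 1): E3/F3 m2 untreated
  -> R4 @ bar 3 tick 0 v(0, 2): E3/D4 m7 untreated
  -> R2 @ bar 4 tick 0 v(2, 3): D4/E4 M2 -> C4/C4 P1 similar
  -> R3 @ bar 4 tick 0 v(1, 2): E4 above C4
  -> R4 @ bar 4 tick 0 v(0, 1): D3/E4 M2 untreated
  -> R4 @ bar 4 tick 0 v(0, 2): D3/C4 m7 untreated
  -> R4 @ bar 4 tick 0 v(0, 3): D3/C4 m7 untreated
  -> R7 @ bar 4 tick 0 v(1,): F3->E4 leap 11st
  -> R3 @ bar 4 tick 1 v(1, 2): E4 above C4
  -> R3 @ bar 4 tick 2 v(1, 2): E4 above C4
  -> R3 @ bar 4 tick 3 v(1, 2): E4 above C4
  -> R2 @ bar 5 tick 0 v(0, 3): D3/C4 m7 -> G3/G4 P8 similar
  -> R3 @ bar 5 tick 0 v(2, 3): B4 above G4
  -> R7 @ bar 5 tick 0 v(2,): C4->B4 leap 11st
  -> R8 @ bar 5 tick 0 v(0, 3): penult P8 not 3rd/6th
  -> R3 @ bar 5 tick 1 v(2, 3): B4 above G4
  -> R3 @ bar 5 tick 2 v(2, 3): B4 above G4
  -> R3 @ bar 5 tick 3 v(2, 3): B4 above G4
  -> R1 @ bar 6 tick 0 v(1, 2): E4/B4 P5 -> F4/C5 P5 similar
  -> R3 @ bar 6 tick 0 v(2, 3): C5 above A4
  -> R3 @ bar 6 tick 1 v(2, 3): C5 above A4
  -> R3 @ bar 6 tick 2 v(2, 3): C5 above A4
  -> R3 @ bar 6 tick 3 v(2, 3): C5 above A4
  -> R6 @ bar 6 tick 3 v(0, 3): closes on M3

(0, 0, R3, (2, 3))
(0, 0, R5, (0, 3))
(0, 1, R3, (2, 3))
(0, 2, R3, (2, 3))
(0, 3, R3, (2, 3))
(1, 0, R2, (0, 3))
(1, 0, R3, (2, 3))
(1, 0, R4, (0, 2))
(1, 0, R7, (3,))
(1, 1, R3, (2, 3))
(1, 2, R3, (2, 3))
(1, 3, R3, (2, 3))
(2, 0, R1, (0, 3))
(2, 0, R3, (2, 3))
(2, 0, R4, (0, 2))
(2, 1, R3, (2, 3))
(2, 2, R3, (2, 3))
(2, 3, R3, (2, 3))
(3, 0, R4, (0, 1))
(3, 0, R4, (0, 2))
(4, 0, R2, (2, 3))
(4, 0, R3, (1, 2))
(4, 0, R4, (0, 1))
(4, 0, R4, (0, 2))
(4, 0, R4, (0, 3))
(4, 0, R7, (1,))
(4, 1, R3, (1, 2))
(4, 2, R3, (1, 2))
(4, 3, R3, (1, 2))
(5, 0, R2, (0, 3))
(5, 0, R3, (2, 3))
(5, 0, R7, (2,))
(5, 0, R8, (0, 3))
(5, 1, R3, (2, 3))
(5, 2, R3, (2, 3))
(5, 3, R3, (2, 3))
(6, 0, R1, (1, 2))
(6, 0, R3, (2, 3))
(6, 1, R3, (2, 3))
(6, 2, R3, (2, 3))
(6, 3, R3, (2, 3))
(6, 3, R6, (0, 3))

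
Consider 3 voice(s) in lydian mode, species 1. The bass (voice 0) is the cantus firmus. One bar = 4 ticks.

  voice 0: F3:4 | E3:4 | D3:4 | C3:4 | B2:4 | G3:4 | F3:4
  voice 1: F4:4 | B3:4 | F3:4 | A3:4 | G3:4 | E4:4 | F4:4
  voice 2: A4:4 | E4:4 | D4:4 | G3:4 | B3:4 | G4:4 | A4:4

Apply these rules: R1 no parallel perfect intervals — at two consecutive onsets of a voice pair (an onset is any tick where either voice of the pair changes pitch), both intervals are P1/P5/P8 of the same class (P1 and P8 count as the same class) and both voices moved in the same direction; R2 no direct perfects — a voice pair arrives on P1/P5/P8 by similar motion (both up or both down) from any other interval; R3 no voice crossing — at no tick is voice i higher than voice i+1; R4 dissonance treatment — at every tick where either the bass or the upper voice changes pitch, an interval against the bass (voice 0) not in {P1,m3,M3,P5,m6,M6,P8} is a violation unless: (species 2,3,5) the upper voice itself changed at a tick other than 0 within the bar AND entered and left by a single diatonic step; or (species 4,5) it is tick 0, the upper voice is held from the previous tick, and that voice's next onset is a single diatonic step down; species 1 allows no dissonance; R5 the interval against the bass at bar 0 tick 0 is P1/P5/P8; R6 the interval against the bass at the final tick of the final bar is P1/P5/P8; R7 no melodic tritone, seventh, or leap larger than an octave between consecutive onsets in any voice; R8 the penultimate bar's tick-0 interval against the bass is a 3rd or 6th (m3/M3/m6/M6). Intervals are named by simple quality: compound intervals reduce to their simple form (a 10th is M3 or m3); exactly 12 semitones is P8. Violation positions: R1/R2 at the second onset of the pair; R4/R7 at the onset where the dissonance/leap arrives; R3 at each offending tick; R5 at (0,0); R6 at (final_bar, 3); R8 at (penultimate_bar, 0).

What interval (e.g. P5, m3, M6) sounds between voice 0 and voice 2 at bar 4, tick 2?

P8

voice 0=B2 voice 2=B3 -> P8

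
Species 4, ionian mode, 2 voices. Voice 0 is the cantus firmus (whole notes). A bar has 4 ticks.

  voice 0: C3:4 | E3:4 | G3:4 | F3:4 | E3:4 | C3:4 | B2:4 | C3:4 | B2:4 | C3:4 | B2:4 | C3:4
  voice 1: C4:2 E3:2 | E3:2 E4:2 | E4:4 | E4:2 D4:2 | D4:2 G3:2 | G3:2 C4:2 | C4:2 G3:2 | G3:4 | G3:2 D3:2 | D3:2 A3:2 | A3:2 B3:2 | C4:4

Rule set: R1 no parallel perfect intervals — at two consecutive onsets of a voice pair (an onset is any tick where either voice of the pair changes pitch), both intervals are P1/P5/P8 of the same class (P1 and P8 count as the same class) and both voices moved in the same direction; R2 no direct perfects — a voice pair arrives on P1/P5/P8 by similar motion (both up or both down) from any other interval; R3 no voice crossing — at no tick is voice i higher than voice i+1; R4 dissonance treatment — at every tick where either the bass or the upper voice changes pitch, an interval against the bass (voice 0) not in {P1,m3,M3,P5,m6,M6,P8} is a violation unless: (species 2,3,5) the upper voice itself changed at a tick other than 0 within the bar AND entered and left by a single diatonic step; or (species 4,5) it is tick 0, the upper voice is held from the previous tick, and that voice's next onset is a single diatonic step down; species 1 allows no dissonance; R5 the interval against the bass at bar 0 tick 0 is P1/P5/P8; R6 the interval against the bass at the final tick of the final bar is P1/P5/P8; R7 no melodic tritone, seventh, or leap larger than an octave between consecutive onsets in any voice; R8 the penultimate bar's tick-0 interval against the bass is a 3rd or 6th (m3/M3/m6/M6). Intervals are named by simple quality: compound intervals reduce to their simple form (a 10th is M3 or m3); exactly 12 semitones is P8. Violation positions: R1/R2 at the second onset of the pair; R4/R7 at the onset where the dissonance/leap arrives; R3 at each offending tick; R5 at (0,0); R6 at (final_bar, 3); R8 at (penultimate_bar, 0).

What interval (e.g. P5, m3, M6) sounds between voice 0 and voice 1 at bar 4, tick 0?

voice 0=E3 voice 1=D4 -> m7

m7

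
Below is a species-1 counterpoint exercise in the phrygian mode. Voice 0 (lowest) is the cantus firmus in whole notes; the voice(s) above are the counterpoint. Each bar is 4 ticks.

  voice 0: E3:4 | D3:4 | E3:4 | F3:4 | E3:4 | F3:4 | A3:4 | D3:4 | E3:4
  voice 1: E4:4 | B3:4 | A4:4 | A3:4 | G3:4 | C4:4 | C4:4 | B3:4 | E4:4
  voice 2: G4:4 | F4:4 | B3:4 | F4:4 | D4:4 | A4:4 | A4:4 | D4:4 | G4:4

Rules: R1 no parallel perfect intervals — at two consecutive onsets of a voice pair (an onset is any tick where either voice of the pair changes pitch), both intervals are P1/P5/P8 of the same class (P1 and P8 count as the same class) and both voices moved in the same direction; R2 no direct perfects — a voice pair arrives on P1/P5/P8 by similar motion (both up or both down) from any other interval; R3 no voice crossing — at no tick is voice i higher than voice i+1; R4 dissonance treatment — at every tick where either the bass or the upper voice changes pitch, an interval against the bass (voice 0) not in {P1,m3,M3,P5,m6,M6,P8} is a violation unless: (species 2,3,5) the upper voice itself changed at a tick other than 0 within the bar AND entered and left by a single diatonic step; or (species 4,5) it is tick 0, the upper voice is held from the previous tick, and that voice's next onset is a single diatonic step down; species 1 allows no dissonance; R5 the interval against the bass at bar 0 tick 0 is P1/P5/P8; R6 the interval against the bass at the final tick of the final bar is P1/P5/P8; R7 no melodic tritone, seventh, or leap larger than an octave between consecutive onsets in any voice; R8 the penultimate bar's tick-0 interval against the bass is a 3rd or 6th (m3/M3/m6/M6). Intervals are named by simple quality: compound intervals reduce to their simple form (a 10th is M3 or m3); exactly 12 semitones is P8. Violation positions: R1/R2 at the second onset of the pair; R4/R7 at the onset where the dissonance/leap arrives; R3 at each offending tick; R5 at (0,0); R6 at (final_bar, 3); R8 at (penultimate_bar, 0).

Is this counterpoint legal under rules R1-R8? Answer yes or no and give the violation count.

bar 0: v0=E3 v1=E4 v2=G4 (m3)
bar 1: v0=D3 v1=B3 v2=F4 (m3)
bar 2: v0=E3 v1=A4 v2=B3 (P5)
bar 3: v0=F3 v1=A3 v2=F4 (P8)
bar 4: v0=E3 v1=G3 v2=D4 (m7)
bar 5: v0=F3 v1=C4 v2=A4 (M3)
bar 6: v0=A3 v1=C4 v2=A4 (P8)
bar 7: v0=D3 v1=B3 v2=D4 (P8)
bar 8: v0=E3 v1=E4 v2=G4 (m3)
  R5 @ bar0.0: opens on m3
  R3 @ bar2.0: A4 above B3
  R4 @ bar2.0: E3/A4 P4 untreated
  R7 @ bar2.0: B3->A4 leap 10st
  R7 @ bar2.0: F4->B3 leap 6st
  R3 @ bar2.1: A4 above B3
  R3 @ bar2.2: A4 above B3
  R3 @ bar2.3: A4 above B3
  R2 @ bar3.0: E3/B3 P5 -> F3/F4 P8 similar
  R7 @ bar3.0: B3->F4 leap 6st
  R2 @ bar4.0: A3/F4 m6 -> G3/D4 P5 similar
  R4 @ bar4.0: E3/D4 m7 untreated
  R2 @ bar5.0: E3/G3 m3 -> F3/C4 P5 similar
  R1 @ bar7.0: A3/A4 P8 -> D3/D4 P8 similar
  R8 @ bar7.0: penult P8 not 3rd/6th
  R2 @ bar8.0: D3/B3 M6 -> E3/E4 P8 similar
  R6 @ bar8.3: closes on m3

No (17 violations)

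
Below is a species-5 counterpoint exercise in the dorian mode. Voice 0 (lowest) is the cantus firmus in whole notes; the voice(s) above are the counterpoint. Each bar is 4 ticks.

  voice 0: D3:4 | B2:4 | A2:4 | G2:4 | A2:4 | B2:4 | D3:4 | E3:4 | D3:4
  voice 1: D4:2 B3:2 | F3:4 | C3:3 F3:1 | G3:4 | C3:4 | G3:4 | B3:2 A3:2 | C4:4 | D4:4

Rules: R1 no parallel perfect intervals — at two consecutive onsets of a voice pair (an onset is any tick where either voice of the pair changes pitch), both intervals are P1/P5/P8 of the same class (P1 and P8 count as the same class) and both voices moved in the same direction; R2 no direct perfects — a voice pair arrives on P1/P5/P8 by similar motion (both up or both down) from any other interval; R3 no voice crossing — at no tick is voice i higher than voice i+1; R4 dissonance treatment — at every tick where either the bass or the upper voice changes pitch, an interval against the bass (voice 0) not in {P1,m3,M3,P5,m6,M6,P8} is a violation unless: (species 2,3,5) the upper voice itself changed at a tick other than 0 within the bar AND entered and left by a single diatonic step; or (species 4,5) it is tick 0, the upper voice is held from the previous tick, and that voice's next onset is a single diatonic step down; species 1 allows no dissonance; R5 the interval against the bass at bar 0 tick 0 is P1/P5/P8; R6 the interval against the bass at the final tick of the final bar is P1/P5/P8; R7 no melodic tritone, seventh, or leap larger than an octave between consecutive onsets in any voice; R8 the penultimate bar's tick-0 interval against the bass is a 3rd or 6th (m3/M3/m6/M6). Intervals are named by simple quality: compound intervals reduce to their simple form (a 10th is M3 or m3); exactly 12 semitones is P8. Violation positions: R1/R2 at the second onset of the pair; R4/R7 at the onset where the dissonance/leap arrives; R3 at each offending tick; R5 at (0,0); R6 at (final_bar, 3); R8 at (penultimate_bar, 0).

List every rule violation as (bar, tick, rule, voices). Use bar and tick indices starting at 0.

bar 0: v0=D3 v1=D4 downbeat P8
bar 1: v0=B2 v1=F3 downbeat TT
bar 2: v0=A2 v1=C3 downbeat m3
bar 3: v0=G2 v1=G3 downbeat P8
bar 4: v0=A2 v1=C3 downbeat m3
bar 5: v0=B2 v1=G3 downbeat m6
bar 6: v0=D3 v1=B3 downbeat M6
bar 7: v0=E3 v1=C4 downbeat m6
bar 8: v0=D3 v1=D4 downbeat P8
  -> R4 @ bar 1 tick 0 v(0, 1): B2/F3 TT untreated
  -> R7 @ bar 1 tick 0 v(1,): B3->F3 leap 6st

(1, 0, R4, (0, 1))
(1, 0, R7, (1,))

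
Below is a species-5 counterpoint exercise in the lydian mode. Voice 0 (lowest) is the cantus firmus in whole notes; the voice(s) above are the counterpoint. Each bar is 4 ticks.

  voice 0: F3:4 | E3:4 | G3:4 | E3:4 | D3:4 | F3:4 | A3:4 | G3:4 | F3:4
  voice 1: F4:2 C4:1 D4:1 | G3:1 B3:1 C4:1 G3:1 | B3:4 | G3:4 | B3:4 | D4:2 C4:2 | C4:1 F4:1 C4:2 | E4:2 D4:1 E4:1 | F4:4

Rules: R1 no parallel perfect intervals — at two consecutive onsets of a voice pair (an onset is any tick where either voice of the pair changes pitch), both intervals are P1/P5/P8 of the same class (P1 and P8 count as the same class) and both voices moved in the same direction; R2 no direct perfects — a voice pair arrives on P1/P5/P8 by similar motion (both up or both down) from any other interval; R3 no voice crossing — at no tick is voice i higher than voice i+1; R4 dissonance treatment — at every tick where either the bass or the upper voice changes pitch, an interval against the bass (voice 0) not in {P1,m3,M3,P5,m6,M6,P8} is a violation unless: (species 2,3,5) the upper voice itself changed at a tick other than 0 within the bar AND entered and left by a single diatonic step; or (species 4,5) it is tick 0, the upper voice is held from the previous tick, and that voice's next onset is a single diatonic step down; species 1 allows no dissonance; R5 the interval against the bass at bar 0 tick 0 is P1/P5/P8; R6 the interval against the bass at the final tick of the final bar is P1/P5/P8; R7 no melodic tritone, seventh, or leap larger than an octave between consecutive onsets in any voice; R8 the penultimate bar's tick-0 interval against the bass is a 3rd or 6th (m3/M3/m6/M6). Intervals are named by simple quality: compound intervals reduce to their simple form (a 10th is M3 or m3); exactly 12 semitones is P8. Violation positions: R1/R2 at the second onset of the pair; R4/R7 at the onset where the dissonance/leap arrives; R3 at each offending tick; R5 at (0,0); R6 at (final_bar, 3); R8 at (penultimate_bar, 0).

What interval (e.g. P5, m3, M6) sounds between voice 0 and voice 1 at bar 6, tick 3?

voice 0=A3 voice 1=C4 -> m3

m3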